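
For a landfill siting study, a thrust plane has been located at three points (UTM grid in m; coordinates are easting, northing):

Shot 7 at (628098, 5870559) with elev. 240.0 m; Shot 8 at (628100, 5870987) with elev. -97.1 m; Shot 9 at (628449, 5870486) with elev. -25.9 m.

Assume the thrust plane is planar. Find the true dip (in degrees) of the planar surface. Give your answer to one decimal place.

Let the plane be z = a·easting + b·northing + c.
Shot 8−Shot 7: 2a + 428b = −337.1;  Shot 9−Shot 7: 351a − 73b = −265.9.
Solving gives a = −0.92046, b = −0.78332.
Gradient magnitude |∇z| = √(a² + b²) = √(0.84725 + 0.61358) = 1.20865.
True dip = arctan(1.20865) = 50.4°, dipping toward NE (azimuth ≈ 050°).

50.4°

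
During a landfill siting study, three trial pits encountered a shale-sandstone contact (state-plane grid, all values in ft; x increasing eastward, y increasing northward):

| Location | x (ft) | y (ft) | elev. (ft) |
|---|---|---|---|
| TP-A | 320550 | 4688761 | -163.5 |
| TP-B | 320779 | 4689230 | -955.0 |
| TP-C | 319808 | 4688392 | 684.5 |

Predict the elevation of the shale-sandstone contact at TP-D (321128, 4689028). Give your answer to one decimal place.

Two edge vectors: TP-A→TP-B = (229, 469, -791.5), TP-A→TP-C = (-742, -369, 848).
Normal n = (TP-A→TP-B) × (TP-A→TP-C) = (105648.5, 393101, 263497).
So ∂z/∂x = −n_x/n_z = −0.400947639 and ∂z/∂y = −n_y/n_z = −1.491861387.
Intercept c from TP-A: -163.5 + 128523.77 + 6994981.49 = 7123341.76.
At (321128, 4689028): z = −128755.5 − 6995379.8 + 7123341.76 = -793.6 ft.

-793.6 ft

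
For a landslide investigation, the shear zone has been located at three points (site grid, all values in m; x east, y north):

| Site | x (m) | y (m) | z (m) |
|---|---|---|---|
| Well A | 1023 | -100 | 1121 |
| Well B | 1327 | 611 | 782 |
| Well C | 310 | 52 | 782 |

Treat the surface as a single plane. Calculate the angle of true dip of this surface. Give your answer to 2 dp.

35.42°

Let the plane be z = a·x + b·y + c.
Well B−Well A: 304a + 711b = −339;  Well C−Well A: −713a + 152b = −339.
Solving gives a = 0.34258, b = −0.62327.
Gradient magnitude |∇z| = √(a² + b²) = √(0.11736 + 0.38847) = 0.71122.
True dip = arctan(0.71122) = 35.42°, dipping toward NNW (azimuth ≈ 331°).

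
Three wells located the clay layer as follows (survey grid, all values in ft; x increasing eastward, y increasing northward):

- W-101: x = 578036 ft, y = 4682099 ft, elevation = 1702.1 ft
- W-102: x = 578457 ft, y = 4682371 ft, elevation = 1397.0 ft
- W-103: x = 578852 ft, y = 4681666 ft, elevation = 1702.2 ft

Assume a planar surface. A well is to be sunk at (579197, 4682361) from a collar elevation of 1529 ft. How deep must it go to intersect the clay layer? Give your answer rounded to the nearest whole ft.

Let the plane be z = a·x + b·y + c.
W-102−W-101: 421a + 272b = −305.1;  W-103−W-101: 816a − 433b = 0.1.
Solving gives a = −0.32673527, b = −0.61597224.
Then c = 1702.1 − a·578036 − b·4682099 = 3074609.88.
At (579197, 4682361): z_contact = −189244.1 − 2884204.4 + 3074609.88 = 1161.4 ft.
Depth below ground = 1529 − 1161.4 = 368 ft.

368 ft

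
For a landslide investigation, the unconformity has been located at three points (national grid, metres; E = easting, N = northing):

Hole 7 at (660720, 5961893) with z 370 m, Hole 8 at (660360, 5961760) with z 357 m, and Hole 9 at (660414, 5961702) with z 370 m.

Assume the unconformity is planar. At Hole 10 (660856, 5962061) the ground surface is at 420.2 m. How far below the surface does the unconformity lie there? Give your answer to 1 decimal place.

Two edge vectors: Hole 7→Hole 8 = (-360, -133, -13), Hole 7→Hole 9 = (-306, -191, 0).
Normal n = (Hole 7→Hole 8) × (Hole 7→Hole 9) = (-2483, 3978, 28062).
So ∂z/∂E = −n_x/n_z = 0.088482646 and ∂z/∂N = −n_y/n_z = −0.141757537.
Intercept c from Hole 7: 370 − 58462.25 + 845143.27 = 787051.01.
At (660856, 5962061): z_contact = 58474.29 − 845167.08 + 787051.01 = 358.22 m.
Depth below ground = 420.2 − 358.22 = 62.0 m.

62.0 m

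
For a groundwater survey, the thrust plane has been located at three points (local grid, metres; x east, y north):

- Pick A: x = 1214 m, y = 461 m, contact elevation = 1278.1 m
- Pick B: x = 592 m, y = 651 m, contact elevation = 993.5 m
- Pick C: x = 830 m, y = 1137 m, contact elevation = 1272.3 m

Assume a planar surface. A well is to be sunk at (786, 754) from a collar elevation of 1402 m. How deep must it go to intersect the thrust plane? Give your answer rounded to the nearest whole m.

270 m

Let the plane be z = a·x + b·y + c.
Pick B−Pick A: −622a + 190b = −284.6;  Pick C−Pick A: −384a + 676b = −5.8.
Solving gives a = 0.55045, b = 0.30410.
Then c = 1278.1 − a·1214 − b·461 = 469.66.
At (786, 754): z_contact = 432.7 + 229.3 + 469.66 = 1131.6 m.
Depth below ground = 1402 − 1131.6 = 270 m.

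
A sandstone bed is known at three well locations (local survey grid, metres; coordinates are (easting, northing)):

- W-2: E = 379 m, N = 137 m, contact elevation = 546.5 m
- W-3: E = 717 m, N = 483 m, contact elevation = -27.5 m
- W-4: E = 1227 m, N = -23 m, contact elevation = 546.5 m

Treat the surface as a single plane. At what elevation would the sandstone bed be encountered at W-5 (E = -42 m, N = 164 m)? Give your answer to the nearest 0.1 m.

Two edge vectors: W-2→W-3 = (338, 346, -574), W-2→W-4 = (848, -160, 0).
Normal n = (W-2→W-3) × (W-2→W-4) = (-91840, -486752, -347488).
So ∂z/∂E = −n_x/n_z = −0.264297 and ∂z/∂N = −n_y/n_z = −1.400774.
Intercept c from W-2: 546.5 + 100.17 + 191.91 = 838.57.
At (-42, 164): z = 11.1 − 229.7 + 838.57 = 619.9 m.

619.9 m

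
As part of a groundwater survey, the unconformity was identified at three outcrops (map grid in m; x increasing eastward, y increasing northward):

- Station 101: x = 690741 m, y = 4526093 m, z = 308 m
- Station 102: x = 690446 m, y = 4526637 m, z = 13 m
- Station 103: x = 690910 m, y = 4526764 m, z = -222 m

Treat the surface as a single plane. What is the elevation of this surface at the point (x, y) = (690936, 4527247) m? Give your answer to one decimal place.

Two edge vectors: Station 101→Station 102 = (-295, 544, -295), Station 101→Station 103 = (169, 671, -530).
Normal n = (Station 101→Station 102) × (Station 101→Station 103) = (-90375, -206205, -289881).
So ∂z/∂x = −n_x/n_z = −0.311765863 and ∂z/∂y = −n_y/n_z = −0.711343620.
Intercept c from Station 101: 308 + 215349.46 + 3219607.38 = 3435264.84.
At (690936, 4527247): z = −215410.3 − 3220428.3 + 3435264.84 = -573.7 m.

-573.7 m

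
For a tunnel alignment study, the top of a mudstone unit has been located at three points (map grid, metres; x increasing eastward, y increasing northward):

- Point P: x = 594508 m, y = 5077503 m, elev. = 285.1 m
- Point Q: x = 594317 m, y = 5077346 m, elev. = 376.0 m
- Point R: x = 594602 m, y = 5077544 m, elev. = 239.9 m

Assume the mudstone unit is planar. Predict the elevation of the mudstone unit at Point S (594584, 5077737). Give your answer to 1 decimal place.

251.1 m

Two edge vectors: Point P→Point Q = (-191, -157, 90.9), Point P→Point R = (94, 41, -45.2).
Normal n = (Point P→Point Q) × (Point P→Point R) = (3369.5, -88.6, 6927).
So ∂z/∂x = −n_x/n_z = −0.486429912 and ∂z/∂y = −n_y/n_z = 0.012790530.
Intercept c from Point P: 285.1 + 289186.47 − 64943.95 = 224527.62.
At (594584, 5077737): z = −289223.4 + 64946.9 + 224527.62 = 251.1 m.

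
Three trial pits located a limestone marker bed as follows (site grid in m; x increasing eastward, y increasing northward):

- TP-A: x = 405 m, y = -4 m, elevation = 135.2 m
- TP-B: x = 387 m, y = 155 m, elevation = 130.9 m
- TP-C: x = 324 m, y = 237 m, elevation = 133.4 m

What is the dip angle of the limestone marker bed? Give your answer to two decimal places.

5.44°

Let the plane be z = a·x + b·y + c.
TP-B−TP-A: −18a + 159b = −4.3;  TP-C−TP-A: −81a + 241b = −1.8.
Solving gives a = −0.08782, b = −0.03699.
Gradient magnitude |∇z| = √(a² + b²) = √(0.00771 + 0.00137) = 0.09529.
True dip = arctan(0.09529) = 5.44°, dipping toward ENE (azimuth ≈ 067°).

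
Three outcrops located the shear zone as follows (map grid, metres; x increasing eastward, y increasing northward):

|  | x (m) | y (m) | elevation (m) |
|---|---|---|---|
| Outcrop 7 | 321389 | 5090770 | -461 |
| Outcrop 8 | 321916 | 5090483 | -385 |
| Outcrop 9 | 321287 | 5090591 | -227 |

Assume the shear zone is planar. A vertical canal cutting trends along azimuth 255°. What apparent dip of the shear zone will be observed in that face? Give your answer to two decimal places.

34.72°

Let the plane be z = a·x + b·y + c.
Outcrop 8−Outcrop 7: 527a − 287b = 76;  Outcrop 9−Outcrop 7: −102a − 179b = 234.
Solving gives a = −0.43326, b = −1.06038.
Unit vector along 255° is (sin 255°, cos 255°) = (-0.9659, -0.2588).
Slope in that direction = a·(-0.9659) + b·(-0.2588) = 0.69294.
Apparent dip = arctan|0.69294| = 34.72° (true dip is 48.9°, so apparent ≤ true as expected).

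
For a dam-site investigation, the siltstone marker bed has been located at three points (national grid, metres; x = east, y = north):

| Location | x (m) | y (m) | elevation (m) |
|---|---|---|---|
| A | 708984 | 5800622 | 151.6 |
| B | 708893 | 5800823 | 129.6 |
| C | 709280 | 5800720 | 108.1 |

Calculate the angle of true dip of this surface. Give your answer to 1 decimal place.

Let the plane be z = a·x + b·y + c.
B−A: −91a + 201b = −22;  C−A: 296a + 98b = −43.5.
Solving gives a = −0.09629, b = −0.15305.
Gradient magnitude |∇z| = √(a² + b²) = √(0.00927 + 0.02342) = 0.18082.
True dip = arctan(0.18082) = 10.2°, dipping toward NNE (azimuth ≈ 032°).

10.2°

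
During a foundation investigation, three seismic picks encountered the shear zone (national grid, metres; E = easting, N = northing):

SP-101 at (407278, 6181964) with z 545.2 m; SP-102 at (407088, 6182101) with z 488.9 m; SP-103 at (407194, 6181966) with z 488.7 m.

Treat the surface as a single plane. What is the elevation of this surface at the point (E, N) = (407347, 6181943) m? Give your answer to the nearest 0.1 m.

Two edge vectors: SP-101→SP-102 = (-190, 137, -56.3), SP-101→SP-103 = (-84, 2, -56.5).
Normal n = (SP-101→SP-102) × (SP-101→SP-103) = (-7627.9, -6005.8, 11128).
So ∂z/∂E = −n_x/n_z = 0.685469087 and ∂z/∂N = −n_y/n_z = 0.539701653.
Intercept c from SP-101: 545.2 − 279176.48 − 3336416.19 = −3615047.47.
At (407347, 6181943): z = 279223.8 + 3336404.9 − 3615047.47 = 581.2 m.

581.2 m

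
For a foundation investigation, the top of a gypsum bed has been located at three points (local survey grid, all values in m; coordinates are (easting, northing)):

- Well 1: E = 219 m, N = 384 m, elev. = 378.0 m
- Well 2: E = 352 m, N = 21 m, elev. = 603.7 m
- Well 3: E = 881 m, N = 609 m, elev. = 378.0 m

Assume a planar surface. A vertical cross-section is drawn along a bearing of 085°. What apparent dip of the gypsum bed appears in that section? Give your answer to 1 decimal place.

7.9°

Two edge vectors: Well 1→Well 2 = (133, -363, 225.7), Well 1→Well 3 = (662, 225, 0).
Normal n = (Well 1→Well 2) × (Well 1→Well 3) = (-50782.5, 149413.4, 270231).
So ∂z/∂E = −n_x/n_z = 0.18792 and ∂z/∂N = −n_y/n_z = −0.55291.
Unit vector along 085° is (sin 85°, cos 85°) = (0.9962, 0.0872).
Slope in that direction = a·(0.9962) + b·(0.0872) = 0.13902.
Apparent dip = arctan|0.13902| = 7.9° (true dip is 30.3°, so apparent ≤ true as expected).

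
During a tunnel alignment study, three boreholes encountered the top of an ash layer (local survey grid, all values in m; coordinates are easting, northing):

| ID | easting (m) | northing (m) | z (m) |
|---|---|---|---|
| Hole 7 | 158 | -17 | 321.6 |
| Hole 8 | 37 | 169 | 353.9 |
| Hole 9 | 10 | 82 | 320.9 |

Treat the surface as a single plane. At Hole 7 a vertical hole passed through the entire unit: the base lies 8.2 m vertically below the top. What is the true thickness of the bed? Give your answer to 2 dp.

Two edge vectors: Hole 7→Hole 8 = (-121, 186, 32.3), Hole 7→Hole 9 = (-148, 99, -0.7).
Normal n = (Hole 7→Hole 8) × (Hole 7→Hole 9) = (-3327.9, -4865.1, 15549).
So ∂z/∂easting = −n_x/n_z = 0.21403 and ∂z/∂northing = −n_y/n_z = 0.31289.
|∇z| = √(a²+b²) = 0.37909, so dip δ = arctan(0.37909) = 20.76°.
True thickness = vertical thickness × cos δ = 8.2 × cos 20.76° = 7.67 m.

7.67 m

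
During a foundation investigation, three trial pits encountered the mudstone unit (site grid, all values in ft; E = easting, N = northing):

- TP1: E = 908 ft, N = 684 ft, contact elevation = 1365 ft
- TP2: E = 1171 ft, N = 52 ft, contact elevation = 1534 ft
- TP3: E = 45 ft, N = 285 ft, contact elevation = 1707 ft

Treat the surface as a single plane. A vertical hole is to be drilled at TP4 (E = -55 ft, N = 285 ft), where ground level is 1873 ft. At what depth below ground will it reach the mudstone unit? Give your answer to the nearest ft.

Let the plane be z = a·E + b·N + c.
TP2−TP1: 263a − 632b = 169;  TP3−TP1: −863a − 399b = 342.
Solving gives a = −0.22867, b = −0.36256.
Then c = 1365 − a·908 − b·684 = 1820.62.
At (-55, 285): z_contact = 12.6 − 103.3 + 1820.62 = 1729.9 ft.
Depth below ground = 1873 − 1729.9 = 143 ft.

143 ft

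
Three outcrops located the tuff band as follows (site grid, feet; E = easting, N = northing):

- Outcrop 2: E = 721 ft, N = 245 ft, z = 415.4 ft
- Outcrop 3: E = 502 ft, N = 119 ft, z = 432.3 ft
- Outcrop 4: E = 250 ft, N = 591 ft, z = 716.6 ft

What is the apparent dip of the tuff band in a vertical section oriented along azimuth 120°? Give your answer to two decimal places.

Let the plane be z = a·E + b·N + c.
Outcrop 3−Outcrop 2: −219a − 126b = 16.9;  Outcrop 4−Outcrop 2: −471a + 346b = 301.2.
Solving gives a = −0.32415, b = 0.42927.
Unit vector along 120° is (sin 120°, cos 120°) = (0.8660, -0.5000).
Slope in that direction = a·(0.8660) + b·(-0.5000) = −0.49535.
Apparent dip = arctan|0.49535| = 26.35° (true dip is 28.3°, so apparent ≤ true as expected).

26.35°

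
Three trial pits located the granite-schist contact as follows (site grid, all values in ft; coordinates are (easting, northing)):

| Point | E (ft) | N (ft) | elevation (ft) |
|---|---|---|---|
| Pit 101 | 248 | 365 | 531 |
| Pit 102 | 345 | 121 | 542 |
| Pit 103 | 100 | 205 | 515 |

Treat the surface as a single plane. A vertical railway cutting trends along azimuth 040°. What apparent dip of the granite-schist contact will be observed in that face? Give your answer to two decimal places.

Let the plane be z = a·E + b·N + c.
Pit 102−Pit 101: 97a − 244b = 11;  Pit 103−Pit 101: −148a − 160b = −16.
Solving gives a = 0.10970, b = −0.00147.
Unit vector along 040° is (sin 40°, cos 40°) = (0.6428, 0.7660).
Slope in that direction = a·(0.6428) + b·(0.7660) = 0.06939.
Apparent dip = arctan|0.06939| = 3.97° (true dip is 6.3°, so apparent ≤ true as expected).

3.97°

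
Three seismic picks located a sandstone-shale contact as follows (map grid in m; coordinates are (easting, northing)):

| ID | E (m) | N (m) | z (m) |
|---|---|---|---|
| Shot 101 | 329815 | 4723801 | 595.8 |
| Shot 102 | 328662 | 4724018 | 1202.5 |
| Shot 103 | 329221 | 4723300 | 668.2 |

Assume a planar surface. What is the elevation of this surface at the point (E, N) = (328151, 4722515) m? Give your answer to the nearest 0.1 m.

844.7 m

Two edge vectors: Shot 101→Shot 102 = (-1153, 217, 606.7), Shot 101→Shot 103 = (-594, -501, 72.4).
Normal n = (Shot 101→Shot 102) × (Shot 101→Shot 103) = (319667.5, -276902.6, 706551).
So ∂z/∂E = −n_x/n_z = −0.452433724 and ∂z/∂N = −n_y/n_z = 0.391907449.
Intercept c from Shot 101: 595.8 + 149219.43 − 1851292.80 = −1701477.57.
At (328151, 4722515): z = −148466.6 + 1850788.8 − 1701477.57 = 844.7 m.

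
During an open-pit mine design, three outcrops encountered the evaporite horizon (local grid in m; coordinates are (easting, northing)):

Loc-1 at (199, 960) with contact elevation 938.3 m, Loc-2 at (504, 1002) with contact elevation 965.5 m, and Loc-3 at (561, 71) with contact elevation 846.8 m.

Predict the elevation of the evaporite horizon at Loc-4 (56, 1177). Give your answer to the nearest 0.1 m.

956.8 m

Let the plane be z = a·E + b·N + c.
Loc-2−Loc-1: 305a + 42b = 27.2;  Loc-3−Loc-1: 362a − 889b = −91.5.
Solving gives a = 0.071025, b = 0.131846.
Then c = 938.3 − a·199 − b·960 = 797.59.
At (56, 1177): z = 4.0 + 155.2 + 797.59 = 956.8 m.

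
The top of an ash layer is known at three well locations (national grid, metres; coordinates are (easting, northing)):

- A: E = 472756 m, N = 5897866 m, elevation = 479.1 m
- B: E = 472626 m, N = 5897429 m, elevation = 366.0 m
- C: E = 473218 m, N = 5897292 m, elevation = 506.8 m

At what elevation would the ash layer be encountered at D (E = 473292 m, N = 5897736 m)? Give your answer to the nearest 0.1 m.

605.5 m

Two edge vectors: A→B = (-130, -437, -113.1), A→C = (462, -574, 27.7).
Normal n = (A→B) × (A→C) = (-77024.3, -48651.2, 276514).
So ∂z/∂E = −n_x/n_z = 0.278554793 and ∂z/∂N = −n_y/n_z = 0.175944798.
Intercept c from A: 479.1 − 131688.45 − 1037698.84 = −1168908.19.
At (473292, 5897736): z = 131837.8 + 1037676.0 − 1168908.19 = 605.5 m.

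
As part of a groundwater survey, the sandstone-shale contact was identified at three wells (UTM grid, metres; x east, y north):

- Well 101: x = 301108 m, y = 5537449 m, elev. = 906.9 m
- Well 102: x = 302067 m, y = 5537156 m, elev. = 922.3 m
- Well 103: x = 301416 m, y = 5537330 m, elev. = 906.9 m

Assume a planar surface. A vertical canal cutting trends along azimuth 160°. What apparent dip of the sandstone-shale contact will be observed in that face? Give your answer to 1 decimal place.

9.1°

Two edge vectors: Well 101→Well 102 = (959, -293, 15.4), Well 101→Well 103 = (308, -119, 0).
Normal n = (Well 101→Well 102) × (Well 101→Well 103) = (1832.6, 4743.2, -23877).
So ∂z/∂x = −n_x/n_z = 0.07675 and ∂z/∂y = −n_y/n_z = 0.19865.
Unit vector along 160° is (sin 160°, cos 160°) = (0.3420, -0.9397).
Slope in that direction = a·(0.3420) + b·(-0.9397) = −0.16042.
Apparent dip = arctan|0.16042| = 9.1° (true dip is 12.0°, so apparent ≤ true as expected).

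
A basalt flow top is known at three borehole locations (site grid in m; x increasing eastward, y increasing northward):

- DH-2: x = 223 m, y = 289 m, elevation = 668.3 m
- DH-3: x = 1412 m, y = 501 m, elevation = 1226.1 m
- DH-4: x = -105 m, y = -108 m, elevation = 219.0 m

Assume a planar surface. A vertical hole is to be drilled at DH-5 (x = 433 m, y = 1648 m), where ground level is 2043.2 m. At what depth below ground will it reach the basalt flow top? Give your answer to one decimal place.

123.1 m

Let the plane be z = a·x + b·y + c.
DH-3−DH-2: 1189a + 212b = 557.8;  DH-4−DH-2: −328a − 397b = −449.3.
Solving gives a = 0.313530, b = 0.872700.
Then c = 668.3 − a·223 − b·289 = 346.17.
At (433, 1648): z_contact = 135.76 + 1438.21 + 346.17 = 1920.14 m.
Depth below ground = 2043.2 − 1920.14 = 123.1 m.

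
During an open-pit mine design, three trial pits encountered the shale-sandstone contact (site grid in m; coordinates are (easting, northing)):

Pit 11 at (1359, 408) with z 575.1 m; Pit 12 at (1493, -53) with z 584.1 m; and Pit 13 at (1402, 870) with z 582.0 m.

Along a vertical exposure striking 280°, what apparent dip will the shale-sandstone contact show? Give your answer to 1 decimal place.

5.0°

Let the plane be z = a·E + b·N + c.
Pit 12−Pit 11: 134a − 461b = 9;  Pit 13−Pit 11: 43a + 462b = 6.9.
Solving gives a = 0.08979, b = 0.00658.
Unit vector along 280° is (sin 280°, cos 280°) = (-0.9848, 0.1736).
Slope in that direction = a·(-0.9848) + b·(0.1736) = −0.08729.
Apparent dip = arctan|0.08729| = 5.0° (true dip is 5.1°, so apparent ≤ true as expected).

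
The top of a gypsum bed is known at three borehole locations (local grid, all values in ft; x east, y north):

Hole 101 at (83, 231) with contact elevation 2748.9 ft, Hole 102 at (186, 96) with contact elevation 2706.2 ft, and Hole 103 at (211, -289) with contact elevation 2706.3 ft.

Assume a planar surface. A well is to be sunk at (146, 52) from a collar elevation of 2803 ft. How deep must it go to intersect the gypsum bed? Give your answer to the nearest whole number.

77 ft

Let the plane be z = a·x + b·y + c.
Hole 102−Hole 101: 103a − 135b = −42.7;  Hole 103−Hole 101: 128a − 520b = −42.6.
Solving gives a = −0.45350, b = −0.02971.
Then c = 2748.9 − a·83 − b·231 = 2793.40.
At (146, 52): z_contact = −66.2 − 1.5 + 2793.40 = 2725.6 ft.
Depth below ground = 2803 − 2725.6 = 77 ft.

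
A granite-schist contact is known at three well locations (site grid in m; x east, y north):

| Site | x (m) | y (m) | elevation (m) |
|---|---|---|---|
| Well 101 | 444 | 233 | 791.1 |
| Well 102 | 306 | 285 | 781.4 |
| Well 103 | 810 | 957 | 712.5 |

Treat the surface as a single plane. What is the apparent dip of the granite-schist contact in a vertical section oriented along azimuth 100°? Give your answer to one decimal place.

Let the plane be z = a·x + b·y + c.
Well 102−Well 101: −138a + 52b = −9.7;  Well 103−Well 101: 366a + 724b = −78.6.
Solving gives a = 0.02468, b = −0.12104.
Unit vector along 100° is (sin 100°, cos 100°) = (0.9848, -0.1736).
Slope in that direction = a·(0.9848) + b·(-0.1736) = 0.04532.
Apparent dip = arctan|0.04532| = 2.6° (true dip is 7.0°, so apparent ≤ true as expected).

2.6°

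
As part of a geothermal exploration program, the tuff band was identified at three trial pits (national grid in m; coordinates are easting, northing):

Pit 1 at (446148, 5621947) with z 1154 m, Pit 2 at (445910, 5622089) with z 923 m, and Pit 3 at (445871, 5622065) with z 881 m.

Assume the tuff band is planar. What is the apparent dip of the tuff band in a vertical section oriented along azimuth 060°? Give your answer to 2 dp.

42.92°

Let the plane be z = a·easting + b·northing + c.
Pit 2−Pit 1: −238a + 142b = −231;  Pit 3−Pit 1: −277a + 118b = −273.
Solving gives a = 1.02293, b = 0.08773.
Unit vector along 060° is (sin 60°, cos 60°) = (0.8660, 0.5000).
Slope in that direction = a·(0.8660) + b·(0.5000) = 0.92975.
Apparent dip = arctan|0.92975| = 42.92° (true dip is 45.8°, so apparent ≤ true as expected).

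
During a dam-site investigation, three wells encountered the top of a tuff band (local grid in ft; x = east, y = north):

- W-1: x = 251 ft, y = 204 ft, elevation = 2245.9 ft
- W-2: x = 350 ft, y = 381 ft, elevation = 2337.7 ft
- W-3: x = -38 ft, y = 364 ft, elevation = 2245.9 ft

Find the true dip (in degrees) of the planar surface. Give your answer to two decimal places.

Two edge vectors: W-1→W-2 = (99, 177, 91.8), W-1→W-3 = (-289, 160, 0).
Normal n = (W-1→W-2) × (W-1→W-3) = (-14688, -26530.2, 66993).
So ∂z/∂x = −n_x/n_z = 0.21925 and ∂z/∂y = −n_y/n_z = 0.39601.
Gradient magnitude |∇z| = √(a² + b²) = √(0.04807 + 0.15683) = 0.45266.
True dip = arctan(0.45266) = 24.35°, dipping toward SSW (azimuth ≈ 209°).

24.35°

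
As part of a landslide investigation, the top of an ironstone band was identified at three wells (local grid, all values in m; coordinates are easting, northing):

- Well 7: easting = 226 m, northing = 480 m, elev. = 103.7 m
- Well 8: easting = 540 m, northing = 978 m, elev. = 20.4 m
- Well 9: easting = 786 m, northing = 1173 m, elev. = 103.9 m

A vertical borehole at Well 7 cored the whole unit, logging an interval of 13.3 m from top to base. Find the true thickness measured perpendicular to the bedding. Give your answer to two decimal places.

8.46 m

Let the plane be z = a·easting + b·northing + c.
Well 8−Well 7: 314a + 498b = −83.3;  Well 9−Well 7: 560a + 693b = 0.2.
Solving gives a = 0.94367, b = −0.76228.
|∇z| = √(a²+b²) = 1.21309, so dip δ = arctan(1.21309) = 50.50°.
True thickness = vertical thickness × cos δ = 13.3 × cos 50.50° = 8.46 m.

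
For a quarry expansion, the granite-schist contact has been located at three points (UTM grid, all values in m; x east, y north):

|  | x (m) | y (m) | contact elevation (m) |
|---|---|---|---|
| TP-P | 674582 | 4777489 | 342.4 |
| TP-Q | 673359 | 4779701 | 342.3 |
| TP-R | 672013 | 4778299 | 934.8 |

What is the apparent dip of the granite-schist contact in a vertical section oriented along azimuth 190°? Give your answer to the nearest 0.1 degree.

Let the plane be z = a·x + b·y + c.
TP-Q−TP-P: −1223a + 2212b = −0.1;  TP-R−TP-P: −2569a + 810b = 592.4.
Solving gives a = −0.27930, b = −0.15447.
Unit vector along 190° is (sin 190°, cos 190°) = (-0.1736, -0.9848).
Slope in that direction = a·(-0.1736) + b·(-0.9848) = 0.20062.
Apparent dip = arctan|0.20062| = 11.3° (true dip is 17.7°, so apparent ≤ true as expected).

11.3°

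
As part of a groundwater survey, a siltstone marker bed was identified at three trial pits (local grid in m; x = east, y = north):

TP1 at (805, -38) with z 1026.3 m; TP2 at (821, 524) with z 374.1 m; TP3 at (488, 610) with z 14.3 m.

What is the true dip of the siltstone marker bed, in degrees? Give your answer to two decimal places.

Let the plane be z = a·x + b·y + c.
TP2−TP1: 16a + 562b = −652.2;  TP3−TP1: −317a + 648b = −1012.
Solving gives a = 0.77507, b = −1.18256.
Gradient magnitude |∇z| = √(a² + b²) = √(0.60074 + 1.39846) = 1.41393.
True dip = arctan(1.41393) = 54.73°, dipping toward NNW (azimuth ≈ 327°).

54.73°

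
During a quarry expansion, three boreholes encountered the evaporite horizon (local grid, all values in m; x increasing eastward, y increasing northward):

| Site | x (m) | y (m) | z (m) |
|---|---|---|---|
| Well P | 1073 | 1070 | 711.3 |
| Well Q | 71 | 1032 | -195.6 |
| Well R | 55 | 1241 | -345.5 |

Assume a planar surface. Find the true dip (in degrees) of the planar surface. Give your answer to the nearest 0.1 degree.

Two edge vectors: Well P→Well Q = (-1002, -38, -906.9), Well P→Well R = (-1018, 171, -1056.8).
Normal n = (Well P→Well Q) × (Well P→Well R) = (195238.3, -135689.4, -210026).
So ∂z/∂x = −n_x/n_z = 0.92959 and ∂z/∂y = −n_y/n_z = −0.64606.
Gradient magnitude |∇z| = √(a² + b²) = √(0.86414 + 0.41739) = 1.13205.
True dip = arctan(1.13205) = 48.5°, dipping toward NW (azimuth ≈ 305°).

48.5°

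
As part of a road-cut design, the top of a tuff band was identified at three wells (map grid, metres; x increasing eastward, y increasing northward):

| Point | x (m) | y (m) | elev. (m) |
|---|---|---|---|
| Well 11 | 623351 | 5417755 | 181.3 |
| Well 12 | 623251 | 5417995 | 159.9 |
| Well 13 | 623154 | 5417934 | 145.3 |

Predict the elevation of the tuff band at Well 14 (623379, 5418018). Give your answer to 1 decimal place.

180.4 m

Two edge vectors: Well 11→Well 12 = (-100, 240, -21.4), Well 11→Well 13 = (-197, 179, -36).
Normal n = (Well 11→Well 12) × (Well 11→Well 13) = (-4809.4, 615.8, 29380).
So ∂z/∂x = −n_x/n_z = 0.163696392 and ∂z/∂y = −n_y/n_z = −0.020959837.
Intercept c from Well 11: 181.3 − 102040.31 + 113555.26 = 11696.25.
At (623379, 5418018): z = 102044.9 − 113560.8 + 11696.25 = 180.4 m.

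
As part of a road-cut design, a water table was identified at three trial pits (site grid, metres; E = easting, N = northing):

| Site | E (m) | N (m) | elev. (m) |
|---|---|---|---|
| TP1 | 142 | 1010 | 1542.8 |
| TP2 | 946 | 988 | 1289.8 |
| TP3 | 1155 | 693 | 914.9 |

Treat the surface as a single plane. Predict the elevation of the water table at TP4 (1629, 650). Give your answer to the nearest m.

734 m

Let the plane be z = a·E + b·N + c.
TP2−TP1: 804a − 22b = −253;  TP3−TP1: 1013a − 317b = −627.9.
Solving gives a = −0.28544, b = 1.06862.
Then c = 1542.8 − a·142 − b·1010 = 504.02.
At (1629, 650): z = −465.0 + 694.6 + 504.02 = 733.7 m.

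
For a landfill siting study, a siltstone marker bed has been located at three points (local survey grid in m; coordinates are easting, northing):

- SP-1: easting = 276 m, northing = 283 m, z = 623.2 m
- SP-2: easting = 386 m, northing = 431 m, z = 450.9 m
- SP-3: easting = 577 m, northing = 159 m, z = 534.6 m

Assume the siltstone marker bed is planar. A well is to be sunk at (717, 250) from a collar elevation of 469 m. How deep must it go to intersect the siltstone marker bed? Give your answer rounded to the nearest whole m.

83 m

Two edge vectors: SP-1→SP-2 = (110, 148, -172.3), SP-1→SP-3 = (301, -124, -88.6).
Normal n = (SP-1→SP-2) × (SP-1→SP-3) = (-34478, -42116.3, -58188).
So ∂z/∂easting = −n_x/n_z = −0.59253 and ∂z/∂northing = −n_y/n_z = −0.72380.
Intercept c from SP-1: 623.2 + 163.54 + 204.83 = 991.57.
At (717, 250): z_contact = −424.8 − 180.9 + 991.57 = 385.8 m.
Depth below ground = 469 − 385.8 = 83 m.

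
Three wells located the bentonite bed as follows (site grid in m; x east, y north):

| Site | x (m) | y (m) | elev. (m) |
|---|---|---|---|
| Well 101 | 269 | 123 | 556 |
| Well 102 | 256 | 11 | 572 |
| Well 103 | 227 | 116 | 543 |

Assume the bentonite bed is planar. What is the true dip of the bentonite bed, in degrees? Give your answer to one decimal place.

Two edge vectors: Well 101→Well 102 = (-13, -112, 16), Well 101→Well 103 = (-42, -7, -13).
Normal n = (Well 101→Well 102) × (Well 101→Well 103) = (1568, -841, -4613).
So ∂z/∂x = −n_x/n_z = 0.33991 and ∂z/∂y = −n_y/n_z = −0.18231.
Gradient magnitude |∇z| = √(a² + b²) = √(0.11554 + 0.03324) = 0.38571.
True dip = arctan(0.38571) = 21.1°, dipping toward WNW (azimuth ≈ 298°).

21.1°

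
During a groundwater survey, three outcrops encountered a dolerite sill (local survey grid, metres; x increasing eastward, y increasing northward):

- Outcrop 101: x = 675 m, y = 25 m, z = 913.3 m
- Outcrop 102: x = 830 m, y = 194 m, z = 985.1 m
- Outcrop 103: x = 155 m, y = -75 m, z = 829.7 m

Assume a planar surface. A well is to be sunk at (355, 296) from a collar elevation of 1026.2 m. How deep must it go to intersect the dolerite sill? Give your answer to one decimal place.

52.3 m

Two edge vectors: Outcrop 101→Outcrop 102 = (155, 169, 71.8), Outcrop 101→Outcrop 103 = (-520, -100, -83.6).
Normal n = (Outcrop 101→Outcrop 102) × (Outcrop 101→Outcrop 103) = (-6948.4, -24378, 72380).
So ∂z/∂x = −n_x/n_z = 0.09600 and ∂z/∂y = −n_y/n_z = 0.33681.
Intercept c from Outcrop 101: 913.3 − 64.80 − 8.42 = 840.08.
At (355, 296): z_contact = 34.08 + 99.69 + 840.08 = 973.85 m.
Depth below ground = 1026.2 − 973.85 = 52.3 m.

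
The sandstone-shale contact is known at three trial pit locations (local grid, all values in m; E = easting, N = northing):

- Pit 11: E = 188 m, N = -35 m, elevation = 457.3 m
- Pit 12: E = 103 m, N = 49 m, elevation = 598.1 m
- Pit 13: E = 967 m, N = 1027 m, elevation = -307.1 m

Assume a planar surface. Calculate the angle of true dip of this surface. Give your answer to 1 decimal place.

54.5°

Two edge vectors: Pit 11→Pit 12 = (-85, 84, 140.8), Pit 11→Pit 13 = (779, 1062, -764.4).
Normal n = (Pit 11→Pit 12) × (Pit 11→Pit 13) = (-213739.2, 44709.2, -155706).
So ∂z/∂E = −n_x/n_z = −1.37271 and ∂z/∂N = −n_y/n_z = 0.28714.
Gradient magnitude |∇z| = √(a² + b²) = √(1.88433 + 0.08245) = 1.40242.
True dip = arctan(1.40242) = 54.5°, dipping toward ESE (azimuth ≈ 102°).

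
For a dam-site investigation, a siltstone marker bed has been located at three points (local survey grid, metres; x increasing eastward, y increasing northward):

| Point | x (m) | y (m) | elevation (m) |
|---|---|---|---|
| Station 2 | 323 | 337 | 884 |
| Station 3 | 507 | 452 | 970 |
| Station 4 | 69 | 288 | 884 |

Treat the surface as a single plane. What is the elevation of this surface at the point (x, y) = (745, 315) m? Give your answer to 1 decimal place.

772.1 m

Let the plane be z = a·x + b·y + c.
Station 3−Station 2: 184a + 115b = 86;  Station 4−Station 2: −254a − 49b = 0.
Solving gives a = −0.20868, b = 1.08171.
Then c = 884 − a·323 − b·337 = 586.87.
At (745, 315): z = −155.5 + 340.7 + 586.87 = 772.1 m.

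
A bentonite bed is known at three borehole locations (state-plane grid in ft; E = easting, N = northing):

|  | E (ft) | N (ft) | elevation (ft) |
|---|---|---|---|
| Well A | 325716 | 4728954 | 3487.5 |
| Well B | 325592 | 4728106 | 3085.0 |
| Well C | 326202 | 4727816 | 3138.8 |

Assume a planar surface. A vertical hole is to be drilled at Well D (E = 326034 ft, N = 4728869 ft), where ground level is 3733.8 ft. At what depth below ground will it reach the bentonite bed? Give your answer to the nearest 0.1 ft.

189.7 ft

Let the plane be z = a·E + b·N + c.
Well B−Well A: −124a − 848b = −402.5;  Well C−Well A: 486a − 1138b = −348.7.
Solving gives a = 0.293448413, b = 0.431736317.
Then c = 3487.5 − a·325716 − b·4728954 = −2133754.53.
At (326034, 4728869): z_contact = 95674.16 + 2041624.49 − 2133754.53 = 3544.12 ft.
Depth below ground = 3733.8 − 3544.12 = 189.7 ft.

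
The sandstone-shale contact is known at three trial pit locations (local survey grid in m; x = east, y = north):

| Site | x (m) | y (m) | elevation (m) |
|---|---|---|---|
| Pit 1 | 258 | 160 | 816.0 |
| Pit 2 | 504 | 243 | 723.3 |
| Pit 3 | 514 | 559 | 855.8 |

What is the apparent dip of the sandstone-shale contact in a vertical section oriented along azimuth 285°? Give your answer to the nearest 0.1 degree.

Two edge vectors: Pit 1→Pit 2 = (246, 83, -92.7), Pit 1→Pit 3 = (256, 399, 39.8).
Normal n = (Pit 1→Pit 2) × (Pit 1→Pit 3) = (40290.7, -33522, 76906).
So ∂z/∂x = −n_x/n_z = −0.52390 and ∂z/∂y = −n_y/n_z = 0.43588.
Unit vector along 285° is (sin 285°, cos 285°) = (-0.9659, 0.2588).
Slope in that direction = a·(-0.9659) + b·(0.2588) = 0.61886.
Apparent dip = arctan|0.61886| = 31.8° (true dip is 34.3°, so apparent ≤ true as expected).

31.8°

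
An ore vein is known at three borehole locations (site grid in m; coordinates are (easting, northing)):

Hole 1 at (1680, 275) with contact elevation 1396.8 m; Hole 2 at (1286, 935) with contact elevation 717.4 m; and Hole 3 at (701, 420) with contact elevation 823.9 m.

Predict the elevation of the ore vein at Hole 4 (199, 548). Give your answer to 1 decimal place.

Two edge vectors: Hole 1→Hole 2 = (-394, 660, -679.4), Hole 1→Hole 3 = (-979, 145, -572.9).
Normal n = (Hole 1→Hole 2) × (Hole 1→Hole 3) = (-279601, 439410, 589010).
So ∂z/∂E = −n_x/n_z = 0.474697 and ∂z/∂N = −n_y/n_z = −0.746014.
Intercept c from Hole 1: 1396.8 − 797.49 + 205.15 = 804.46.
At (199, 548): z = 94.5 − 408.8 + 804.46 = 490.1 m.

490.1 m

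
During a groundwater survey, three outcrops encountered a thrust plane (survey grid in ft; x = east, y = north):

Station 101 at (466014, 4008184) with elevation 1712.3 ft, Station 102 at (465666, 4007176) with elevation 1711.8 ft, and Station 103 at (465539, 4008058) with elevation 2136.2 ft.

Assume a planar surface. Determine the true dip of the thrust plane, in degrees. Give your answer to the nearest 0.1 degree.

Two edge vectors: Station 101→Station 102 = (-348, -1008, -0.5), Station 101→Station 103 = (-475, -126, 423.9).
Normal n = (Station 101→Station 102) × (Station 101→Station 103) = (-427354.2, 147754.7, -434952).
So ∂z/∂x = −n_x/n_z = −0.98253 and ∂z/∂y = −n_y/n_z = 0.33970.
Gradient magnitude |∇z| = √(a² + b²) = √(0.96537 + 0.11540) = 1.03960.
True dip = arctan(1.03960) = 46.1°, dipping toward ESE (azimuth ≈ 109°).

46.1°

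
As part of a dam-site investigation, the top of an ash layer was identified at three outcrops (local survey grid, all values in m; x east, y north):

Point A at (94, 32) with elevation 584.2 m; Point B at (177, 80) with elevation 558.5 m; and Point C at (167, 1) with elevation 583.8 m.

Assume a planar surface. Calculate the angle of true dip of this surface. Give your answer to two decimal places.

Let the plane be z = a·x + b·y + c.
Point B−Point A: 83a + 48b = −25.7;  Point C−Point A: 73a − 31b = −0.4.
Solving gives a = −0.13426, b = −0.30326.
Gradient magnitude |∇z| = √(a² + b²) = √(0.01803 + 0.09197) = 0.33165.
True dip = arctan(0.33165) = 18.35°, dipping toward NNE (azimuth ≈ 024°).

18.35°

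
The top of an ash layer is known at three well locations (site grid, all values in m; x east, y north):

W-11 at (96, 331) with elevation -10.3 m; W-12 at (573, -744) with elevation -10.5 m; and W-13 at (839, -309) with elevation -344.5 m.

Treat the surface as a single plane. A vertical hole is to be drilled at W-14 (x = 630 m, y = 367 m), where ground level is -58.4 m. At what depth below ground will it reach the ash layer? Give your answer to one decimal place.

352.2 m

Two edge vectors: W-11→W-12 = (477, -1075, -0.2), W-11→W-13 = (743, -640, -334.2).
Normal n = (W-11→W-12) × (W-11→W-13) = (359137, 159264.8, 493445).
So ∂z/∂x = −n_x/n_z = −0.72782 and ∂z/∂y = −n_y/n_z = −0.32276.
Intercept c from W-11: -10.3 + 69.87 + 106.83 = 166.40.
At (630, 367): z_contact = −458.52 − 118.45 + 166.40 = -410.57 m.
Depth below ground = -58.4 − (-410.57) = 352.2 m.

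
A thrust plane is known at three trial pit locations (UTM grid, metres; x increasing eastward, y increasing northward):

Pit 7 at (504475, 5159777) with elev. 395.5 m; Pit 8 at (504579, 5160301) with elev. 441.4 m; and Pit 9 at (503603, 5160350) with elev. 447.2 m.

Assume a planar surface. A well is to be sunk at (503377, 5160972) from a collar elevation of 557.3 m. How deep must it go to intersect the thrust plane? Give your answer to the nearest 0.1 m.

55.1 m

Let the plane be z = a·x + b·y + c.
Pit 8−Pit 7: 104a + 524b = 45.9;  Pit 9−Pit 7: −872a + 573b = 51.7.
Solving gives a = −0.001529660, b = 0.087899016.
Then c = 395.5 − a·504475 − b·5159777 = −452372.15.
At (503377, 5160972): z_contact = −770.00 + 453644.36 − 452372.15 = 502.22 m.
Depth below ground = 557.3 − 502.22 = 55.1 m.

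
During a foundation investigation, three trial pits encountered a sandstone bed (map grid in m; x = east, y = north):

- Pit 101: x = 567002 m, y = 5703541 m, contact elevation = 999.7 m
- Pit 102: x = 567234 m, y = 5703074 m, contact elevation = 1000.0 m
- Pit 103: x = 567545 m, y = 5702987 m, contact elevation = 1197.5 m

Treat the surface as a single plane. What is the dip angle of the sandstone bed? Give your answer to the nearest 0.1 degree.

Let the plane be z = a·x + b·y + c.
Pit 102−Pit 101: 232a − 467b = 0.3;  Pit 103−Pit 101: 543a − 554b = 197.8.
Solving gives a = 0.73734, b = 0.36566.
Gradient magnitude |∇z| = √(a² + b²) = √(0.54367 + 0.13371) = 0.82303.
True dip = arctan(0.82303) = 39.5°, dipping toward WSW (azimuth ≈ 244°).

39.5°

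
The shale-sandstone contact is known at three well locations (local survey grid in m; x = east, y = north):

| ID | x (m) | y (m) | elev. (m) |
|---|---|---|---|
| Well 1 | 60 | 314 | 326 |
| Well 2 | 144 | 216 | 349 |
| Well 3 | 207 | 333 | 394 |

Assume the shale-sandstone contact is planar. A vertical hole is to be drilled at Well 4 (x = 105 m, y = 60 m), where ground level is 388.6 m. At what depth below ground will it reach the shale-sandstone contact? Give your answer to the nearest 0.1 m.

Two edge vectors: Well 1→Well 2 = (84, -98, 23), Well 1→Well 3 = (147, 19, 68).
Normal n = (Well 1→Well 2) × (Well 1→Well 3) = (-7101, -2331, 16002).
So ∂z/∂x = −n_x/n_z = 0.44376 and ∂z/∂y = −n_y/n_z = 0.14567.
Intercept c from Well 1: 326 − 26.63 − 45.74 = 253.63.
At (105, 60): z_contact = 46.59 + 8.74 + 253.63 = 308.97 m.
Depth below ground = 388.6 − 308.97 = 79.6 m.

79.6 m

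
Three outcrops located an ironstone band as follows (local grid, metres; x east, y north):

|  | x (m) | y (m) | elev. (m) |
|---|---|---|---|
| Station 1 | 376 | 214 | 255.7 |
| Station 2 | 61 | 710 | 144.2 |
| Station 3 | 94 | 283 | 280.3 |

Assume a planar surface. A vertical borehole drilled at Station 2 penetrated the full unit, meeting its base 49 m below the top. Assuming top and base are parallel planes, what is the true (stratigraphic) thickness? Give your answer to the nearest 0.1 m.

Two edge vectors: Station 1→Station 2 = (-315, 496, -111.5), Station 1→Station 3 = (-282, 69, 24.6).
Normal n = (Station 1→Station 2) × (Station 1→Station 3) = (19895.1, 39192, 118137).
So ∂z/∂x = −n_x/n_z = −0.16841 and ∂z/∂y = −n_y/n_z = −0.33175.
|∇z| = √(a²+b²) = 0.37205, so dip δ = arctan(0.37205) = 20.41°.
True thickness = vertical thickness × cos δ = 49 × cos 20.41° = 45.9 m.

45.9 m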